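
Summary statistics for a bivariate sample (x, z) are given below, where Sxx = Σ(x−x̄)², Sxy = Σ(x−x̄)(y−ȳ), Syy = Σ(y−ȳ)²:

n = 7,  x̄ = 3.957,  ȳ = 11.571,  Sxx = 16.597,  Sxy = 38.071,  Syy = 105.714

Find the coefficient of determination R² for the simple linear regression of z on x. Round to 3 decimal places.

0.826

R² = Sxy²/(Sxx·Syy) = (38.071)²/(16.597·105.714) = 0.826088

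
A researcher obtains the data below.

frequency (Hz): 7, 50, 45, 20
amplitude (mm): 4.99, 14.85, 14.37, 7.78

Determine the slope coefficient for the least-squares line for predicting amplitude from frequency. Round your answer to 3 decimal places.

n = 4, Σx = 122, Σy = 41.99, Σxy = 1579.68, Σx² = 4974
Sxx = Σx² − (Σx)²/n = 4974 − 3721 = 1253
Sxy = Σxy − (Σx)(Σy)/n = 1579.68 − 1280.695 = 298.985
b = Sxy/Sxx = 298.985/1253 = 0.238615

0.239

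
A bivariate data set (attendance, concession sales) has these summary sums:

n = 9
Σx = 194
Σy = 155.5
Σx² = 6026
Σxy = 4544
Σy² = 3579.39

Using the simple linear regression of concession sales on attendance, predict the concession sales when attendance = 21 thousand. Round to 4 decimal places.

Sxx = Σx² − (Σx)²/n = 6026 − 4181.777778 = 1844.222222
Sxy = Σxy − (Σx)(Σy)/n = 4544 − 3351.888889 = 1192.111111
b = Sxy/Sxx = 1192.111111/1844.222222 = 0.646403
a = ȳ − b·x̄ = 17.277778 − 0.646403·21.555556 = 3.344198
ŷ(21) = a + b·21 = 3.344198 + 0.646403·21 = 16.918665

16.9187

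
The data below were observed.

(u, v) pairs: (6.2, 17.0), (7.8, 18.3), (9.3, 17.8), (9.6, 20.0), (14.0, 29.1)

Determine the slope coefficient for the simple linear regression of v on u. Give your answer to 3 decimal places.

n = 5, Σx = 46.9, Σy = 102.2, Σxy = 1013.08, Σx² = 473.93
Sxx = Σx² − (Σx)²/n = 473.93 − 439.922 = 34.008
Sxy = Σxy − (Σx)(Σy)/n = 1013.08 − 958.636 = 54.444
b = Sxy/Sxx = 54.444/34.008 = 1.600917

1.601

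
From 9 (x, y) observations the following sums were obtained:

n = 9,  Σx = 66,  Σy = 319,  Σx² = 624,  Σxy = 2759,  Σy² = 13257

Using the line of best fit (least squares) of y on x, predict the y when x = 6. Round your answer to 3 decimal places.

Sxx = Σx² − (Σx)²/n = 624 − 484 = 140
Sxy = Σxy − (Σx)(Σy)/n = 2759 − 2339.333333 = 419.666667
b = Sxy/Sxx = 419.666667/140 = 2.997619
a = ȳ − b·x̄ = 35.444444 − 2.997619·7.333333 = 13.461905
ŷ(6) = a + b·6 = 13.461905 + 2.997619·6 = 31.447619

31.448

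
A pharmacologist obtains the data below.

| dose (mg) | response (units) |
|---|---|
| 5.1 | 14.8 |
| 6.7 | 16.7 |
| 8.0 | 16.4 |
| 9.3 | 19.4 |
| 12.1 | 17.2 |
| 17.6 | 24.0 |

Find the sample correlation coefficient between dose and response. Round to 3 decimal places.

0.903

n = 6, Σx = 58.8, Σy = 108.5, Σxy = 1129.51, Σx² = 677.56, Σy² = 2015.09
Sxx = Σx² − (Σx)²/n = 677.56 − 576.24 = 101.32
Sxy = Σxy − (Σx)(Σy)/n = 1129.51 − 1063.3 = 66.21
Syy = Σy² − (Σy)²/n = 2015.09 − 1962.041667 = 53.048333
r = Sxy/√(Sxx·Syy) = 66.21/√(5374.857133) = 66.21/73.313417 = 0.903109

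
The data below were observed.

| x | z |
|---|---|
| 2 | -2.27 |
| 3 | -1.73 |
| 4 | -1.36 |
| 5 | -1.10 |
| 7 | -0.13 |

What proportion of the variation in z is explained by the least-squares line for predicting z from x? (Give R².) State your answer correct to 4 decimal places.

n = 5, Σx = 21, Σy = -6.59, Σxy = -21.58, Σx² = 103, Σy² = 11.2223
Sxx = Σx² − (Σx)²/n = 103 − 88.2 = 14.8
Sxy = Σxy − (Σx)(Σy)/n = -21.58 − (-27.678) = 6.098
Syy = Σy² − (Σy)²/n = 11.2223 − 8.68562 = 2.53668
R² = Sxy²/(Sxx·Syy) = (6.098)²/(14.8·2.53668) = 0.990484

0.9905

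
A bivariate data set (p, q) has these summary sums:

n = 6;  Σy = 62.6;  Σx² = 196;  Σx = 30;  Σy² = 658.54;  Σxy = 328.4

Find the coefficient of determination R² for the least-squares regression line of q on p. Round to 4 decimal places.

Sxx = Σx² − (Σx)²/n = 196 − 150 = 46
Sxy = Σxy − (Σx)(Σy)/n = 328.4 − 313 = 15.4
Syy = Σy² − (Σy)²/n = 658.54 − 653.126667 = 5.413333
R² = Sxy²/(Sxx·Syy) = (15.4)²/(46·5.413333) = 0.952399

0.9524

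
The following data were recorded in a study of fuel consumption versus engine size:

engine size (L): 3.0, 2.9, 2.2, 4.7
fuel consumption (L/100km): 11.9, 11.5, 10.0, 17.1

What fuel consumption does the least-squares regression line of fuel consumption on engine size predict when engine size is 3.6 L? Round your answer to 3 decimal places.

13.787

n = 4, Σx = 12.8, Σy = 50.5, Σxy = 171.42, Σx² = 44.34
Sxx = Σx² − (Σx)²/n = 44.34 − 40.96 = 3.38
Sxy = Σxy − (Σx)(Σy)/n = 171.42 − 161.6 = 9.82
b = Sxy/Sxx = 9.82/3.38 = 2.905325
a = ȳ − b·x̄ = 12.625 − 2.905325·3.2 = 3.327959
ŷ(3.6) = a + b·3.6 = 3.327959 + 2.905325·3.6 = 13.787130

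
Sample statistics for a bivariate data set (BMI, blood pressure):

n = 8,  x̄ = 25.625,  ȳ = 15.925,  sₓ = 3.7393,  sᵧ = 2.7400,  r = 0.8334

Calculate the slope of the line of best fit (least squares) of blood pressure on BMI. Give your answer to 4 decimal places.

b = r · sᵧ/sₓ = 0.8334 · 2.74/3.7393 = 0.610680

0.6107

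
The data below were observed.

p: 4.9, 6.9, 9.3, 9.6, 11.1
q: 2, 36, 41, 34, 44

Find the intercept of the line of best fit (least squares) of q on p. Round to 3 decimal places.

-17.921

n = 5, Σx = 41.8, Σy = 157, Σxy = 1454.3, Σx² = 373.48
Sxx = Σx² − (Σx)²/n = 373.48 − 349.448 = 24.032
Sxy = Σxy − (Σx)(Σy)/n = 1454.3 − 1312.52 = 141.78
b = Sxy/Sxx = 141.78/24.032 = 5.899634
a = ȳ − b·x̄ = 31.4 − 5.899634·8.36 = -17.920939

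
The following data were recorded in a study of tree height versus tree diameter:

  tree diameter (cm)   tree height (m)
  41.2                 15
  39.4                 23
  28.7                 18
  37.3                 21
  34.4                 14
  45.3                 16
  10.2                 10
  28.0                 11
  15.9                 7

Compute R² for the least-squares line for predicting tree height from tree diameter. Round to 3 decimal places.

n = 9, Σx = 280.4, Σy = 135, Σxy = 4551.8, Σx² = 9841.08, Σy² = 2241
Sxx = Σx² − (Σx)²/n = 9841.08 − 8736.017778 = 1105.062222
Sxy = Σxy − (Σx)(Σy)/n = 4551.8 − 4206 = 345.8
Syy = Σy² − (Σy)²/n = 2241 − 2025 = 216
R² = Sxy²/(Sxx·Syy) = (345.8)²/(1105.062222·216) = 0.500967

0.501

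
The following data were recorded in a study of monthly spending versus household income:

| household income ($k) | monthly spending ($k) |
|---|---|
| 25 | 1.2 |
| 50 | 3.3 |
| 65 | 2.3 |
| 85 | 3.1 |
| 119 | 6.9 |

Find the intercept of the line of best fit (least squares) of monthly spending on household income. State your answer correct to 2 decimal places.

-0.35

n = 5, Σx = 344, Σy = 16.8, Σxy = 1429.1, Σx² = 28736
Sxx = Σx² − (Σx)²/n = 28736 − 23667.2 = 5068.8
Sxy = Σxy − (Σx)(Σy)/n = 1429.1 − 1155.84 = 273.26
b = Sxy/Sxx = 273.26/5068.8 = 0.053910
a = ȳ − b·x̄ = 3.36 − 0.053910·68.8 = -0.349021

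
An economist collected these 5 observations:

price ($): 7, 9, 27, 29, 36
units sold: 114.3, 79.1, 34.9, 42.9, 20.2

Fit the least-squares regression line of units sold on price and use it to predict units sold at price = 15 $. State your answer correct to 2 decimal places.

76.88

n = 5, Σx = 108, Σy = 291.4, Σxy = 4425.6, Σx² = 2996
Sxx = Σx² − (Σx)²/n = 2996 − 2332.8 = 663.2
Sxy = Σxy − (Σx)(Σy)/n = 4425.6 − 6294.24 = -1868.64
b = Sxy/Sxx = -1868.64/663.2 = -2.817612
a = ȳ − b·x̄ = 58.28 − (-2.817612)·21.6 = 119.140410
ŷ(15) = a + b·15 = 119.140410 + (-2.817612)·15 = 76.876236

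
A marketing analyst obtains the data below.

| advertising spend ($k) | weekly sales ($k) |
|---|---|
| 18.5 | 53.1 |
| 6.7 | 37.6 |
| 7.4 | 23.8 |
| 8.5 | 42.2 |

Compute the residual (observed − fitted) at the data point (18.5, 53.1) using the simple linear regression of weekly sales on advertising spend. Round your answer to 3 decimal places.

-0.313

n = 4, Σx = 41.1, Σy = 156.7, Σxy = 1769.09, Σx² = 514.15
Sxx = Σx² − (Σx)²/n = 514.15 − 422.3025 = 91.8475
Sxy = Σxy − (Σx)(Σy)/n = 1769.09 − 1610.0925 = 158.9975
b = Sxy/Sxx = 158.9975/91.8475 = 1.731103
a = ȳ − b·x̄ = 39.175 − 1.731103·10.275 = 21.387915
ŷ(18.5) = 21.387915 + 1.731103·18.5 = 53.413324
residual = y − ŷ = 53.1 − 53.413324 = -0.313324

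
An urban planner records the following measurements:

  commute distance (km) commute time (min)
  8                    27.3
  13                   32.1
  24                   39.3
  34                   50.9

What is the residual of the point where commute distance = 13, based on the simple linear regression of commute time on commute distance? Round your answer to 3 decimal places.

0.619

n = 4, Σx = 79, Σy = 149.6, Σxy = 3309.5, Σx² = 1965
Sxx = Σx² − (Σx)²/n = 1965 − 1560.25 = 404.75
Sxy = Σxy − (Σx)(Σy)/n = 3309.5 − 2954.6 = 354.9
b = Sxy/Sxx = 354.9/404.75 = 0.876838
a = ȳ − b·x̄ = 37.4 − 0.876838·19.75 = 20.082458
ŷ(13) = 20.082458 + 0.876838·13 = 31.481347
residual = y − ŷ = 32.1 − 31.481347 = 0.618653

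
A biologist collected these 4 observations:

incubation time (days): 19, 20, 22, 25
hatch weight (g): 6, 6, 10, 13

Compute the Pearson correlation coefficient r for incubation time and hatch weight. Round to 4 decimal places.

0.9810

n = 4, Σx = 86, Σy = 35, Σxy = 779, Σx² = 1870, Σy² = 341
Sxx = Σx² − (Σx)²/n = 1870 − 1849 = 21
Sxy = Σxy − (Σx)(Σy)/n = 779 − 752.5 = 26.5
Syy = Σy² − (Σy)²/n = 341 − 306.25 = 34.75
r = Sxy/√(Sxx·Syy) = 26.5/√(729.75) = 26.5/27.013885 = 0.980977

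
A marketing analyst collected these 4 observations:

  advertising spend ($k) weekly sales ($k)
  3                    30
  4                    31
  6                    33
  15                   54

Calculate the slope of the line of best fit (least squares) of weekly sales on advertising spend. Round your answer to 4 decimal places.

n = 4, Σx = 28, Σy = 148, Σxy = 1222, Σx² = 286
Sxx = Σx² − (Σx)²/n = 286 − 196 = 90
Sxy = Σxy − (Σx)(Σy)/n = 1222 − 1036 = 186
b = Sxy/Sxx = 186/90 = 2.066667

2.0667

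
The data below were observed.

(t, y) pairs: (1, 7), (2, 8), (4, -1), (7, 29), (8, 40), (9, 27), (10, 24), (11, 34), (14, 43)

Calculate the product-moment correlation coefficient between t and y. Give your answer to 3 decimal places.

n = 9, Σx = 66, Σy = 211, Σxy = 2001, Σx² = 632, Σy² = 6865
Sxx = Σx² − (Σx)²/n = 632 − 484 = 148
Sxy = Σxy − (Σx)(Σy)/n = 2001 − 1547.333333 = 453.666667
Syy = Σy² − (Σy)²/n = 6865 − 4946.777778 = 1918.222222
r = Sxy/√(Sxx·Syy) = 453.666667/√(283896.888889) = 453.666667/532.819753 = 0.851445

0.851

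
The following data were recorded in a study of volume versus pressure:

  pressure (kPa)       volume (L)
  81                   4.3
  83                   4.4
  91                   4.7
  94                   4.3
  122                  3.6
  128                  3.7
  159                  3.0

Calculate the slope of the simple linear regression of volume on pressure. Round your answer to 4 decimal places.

-0.0192

n = 7, Σx = 758, Σy = 28, Σxy = 2935.2, Σx² = 87116
Sxx = Σx² − (Σx)²/n = 87116 − 82080.571429 = 5035.428571
Sxy = Σxy − (Σx)(Σy)/n = 2935.2 − 3032 = -96.8
b = Sxy/Sxx = -96.8/5035.428571 = -0.019224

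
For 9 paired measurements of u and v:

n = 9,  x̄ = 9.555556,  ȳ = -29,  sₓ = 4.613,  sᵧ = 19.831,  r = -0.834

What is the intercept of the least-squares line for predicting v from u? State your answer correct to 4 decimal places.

5.2597

b = r · sᵧ/sₓ = -0.834 · 19.831/4.613 = -3.585314
a = ȳ − b·x̄ = -29 − (-3.585314)·9.555556 = 5.259670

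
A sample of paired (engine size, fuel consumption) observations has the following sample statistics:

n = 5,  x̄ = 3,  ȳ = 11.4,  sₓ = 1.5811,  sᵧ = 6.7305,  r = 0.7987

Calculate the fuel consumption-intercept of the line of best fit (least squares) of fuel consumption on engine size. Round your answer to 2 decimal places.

b = r · sᵧ/sₓ = 0.7987 · 6.7305/1.5811 = 3.399943
a = ȳ − b·x̄ = 11.4 − 3.399943·3 = 1.200170

1.20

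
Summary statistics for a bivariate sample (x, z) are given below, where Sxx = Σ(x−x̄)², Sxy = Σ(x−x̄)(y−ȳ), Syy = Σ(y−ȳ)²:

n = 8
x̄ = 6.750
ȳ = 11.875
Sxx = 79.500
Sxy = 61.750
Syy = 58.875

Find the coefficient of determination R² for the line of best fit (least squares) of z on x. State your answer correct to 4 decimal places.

R² = Sxy²/(Sxx·Syy) = (61.75)²/(79.5·58.875) = 0.814659

0.8147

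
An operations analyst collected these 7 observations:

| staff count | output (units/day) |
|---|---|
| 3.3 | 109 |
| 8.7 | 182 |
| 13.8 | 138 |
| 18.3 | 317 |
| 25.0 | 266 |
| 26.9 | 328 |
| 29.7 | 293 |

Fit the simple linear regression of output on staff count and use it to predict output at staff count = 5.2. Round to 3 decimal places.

135.223

n = 7, Σx = 125.7, Σy = 1633, Σxy = 33823.9, Σx² = 2842.61
Sxx = Σx² − (Σx)²/n = 2842.61 − 2257.212857 = 585.397143
Sxy = Σxy − (Σx)(Σy)/n = 33823.9 − 29324.014286 = 4499.885714
b = Sxy/Sxx = 4499.885714/585.397143 = 7.686894
a = ȳ − b·x̄ = 233.285714 − 7.686894·17.957143 = 95.251063
ŷ(5.2) = a + b·5.2 = 95.251063 + 7.686894·5.2 = 135.222911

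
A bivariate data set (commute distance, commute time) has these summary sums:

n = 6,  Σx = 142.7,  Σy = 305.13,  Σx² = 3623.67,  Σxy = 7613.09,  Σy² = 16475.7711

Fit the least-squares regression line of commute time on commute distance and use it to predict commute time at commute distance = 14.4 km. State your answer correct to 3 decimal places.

Sxx = Σx² − (Σx)²/n = 3623.67 − 3393.881667 = 229.788333
Sxy = Σxy − (Σx)(Σy)/n = 7613.09 − 7257.0085 = 356.0815
b = Sxy/Sxx = 356.0815/229.788333 = 1.549607
a = ȳ − b·x̄ = 50.855 − 1.549607·23.783333 = 14.000192
ŷ(14.4) = a + b·14.4 = 14.000192 + 1.549607·14.4 = 36.314525

36.315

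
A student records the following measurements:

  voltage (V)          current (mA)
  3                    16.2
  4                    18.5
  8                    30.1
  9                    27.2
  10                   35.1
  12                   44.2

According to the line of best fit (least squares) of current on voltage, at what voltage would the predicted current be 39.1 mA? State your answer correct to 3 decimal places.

11.337

n = 6, Σx = 46, Σy = 171.3, Σxy = 1489.6, Σx² = 414
Sxx = Σx² − (Σx)²/n = 414 − 352.666667 = 61.333333
Sxy = Σxy − (Σx)(Σy)/n = 1489.6 − 1313.3 = 176.3
b = Sxy/Sxx = 176.3/61.333333 = 2.874457
a = ȳ − b·x̄ = 28.55 − 2.874457·7.666667 = 6.5125
Set a + b·x = 39.1: x = (39.1 − 6.5125) / 2.874457 = 11.336926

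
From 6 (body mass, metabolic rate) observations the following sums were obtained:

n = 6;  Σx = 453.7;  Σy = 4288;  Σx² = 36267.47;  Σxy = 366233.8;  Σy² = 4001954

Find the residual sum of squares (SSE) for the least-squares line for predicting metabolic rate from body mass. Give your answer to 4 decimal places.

37998.2771

Sxx = Σx² − (Σx)²/n = 36267.47 − 34307.281667 = 1960.188333
Sxy = Σxy − (Σx)(Σy)/n = 366233.8 − 324244.266667 = 41989.533333
Syy = Σy² − (Σy)²/n = 4001954 − 3064490.666667 = 937463.333333
b = Sxy/Sxx = 41989.533333/1960.188333 = 21.421173
SSE = Syy − b·Sxy = 937463.333333 − 21.421173·41989.533333 = 37998.277058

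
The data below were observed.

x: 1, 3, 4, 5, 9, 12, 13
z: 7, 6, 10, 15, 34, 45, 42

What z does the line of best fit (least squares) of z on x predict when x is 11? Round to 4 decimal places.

n = 7, Σx = 47, Σy = 159, Σxy = 1532, Σx² = 445
Sxx = Σx² − (Σx)²/n = 445 − 315.571429 = 129.428571
Sxy = Σxy − (Σx)(Σy)/n = 1532 − 1067.571429 = 464.428571
b = Sxy/Sxx = 464.428571/129.428571 = 3.588300
a = ȳ − b·x̄ = 22.714286 − 3.588300·6.714286 = -1.378587
ŷ(11) = a + b·11 = -1.378587 + 3.588300·11 = 38.092715

38.0927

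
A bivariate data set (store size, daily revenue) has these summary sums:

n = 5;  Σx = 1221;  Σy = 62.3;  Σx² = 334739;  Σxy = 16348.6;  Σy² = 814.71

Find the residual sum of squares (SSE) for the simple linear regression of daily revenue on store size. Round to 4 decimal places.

3.2302

Sxx = Σx² − (Σx)²/n = 334739 − 298168.2 = 36570.8
Sxy = Σxy − (Σx)(Σy)/n = 16348.6 − 15213.66 = 1134.94
Syy = Σy² − (Σy)²/n = 814.71 − 776.258 = 38.452
b = Sxy/Sxx = 1134.94/36570.8 = 0.031034
SSE = Syy − b·Sxy = 38.452 − 0.031034·1134.94 = 3.230216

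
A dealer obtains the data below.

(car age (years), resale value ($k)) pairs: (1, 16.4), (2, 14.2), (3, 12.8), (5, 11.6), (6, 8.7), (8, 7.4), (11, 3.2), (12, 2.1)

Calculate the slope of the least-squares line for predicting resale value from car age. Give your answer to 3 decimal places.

-1.253

n = 8, Σx = 48, Σy = 76.4, Σxy = 313, Σx² = 404
Sxx = Σx² − (Σx)²/n = 404 − 288 = 116
Sxy = Σxy − (Σx)(Σy)/n = 313 − 458.4 = -145.4
b = Sxy/Sxx = -145.4/116 = -1.253448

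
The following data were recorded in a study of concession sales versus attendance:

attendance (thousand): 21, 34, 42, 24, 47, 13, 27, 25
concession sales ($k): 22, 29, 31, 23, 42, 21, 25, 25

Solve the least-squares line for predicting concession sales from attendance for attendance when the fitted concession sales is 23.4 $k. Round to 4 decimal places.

22.3235

n = 8, Σx = 233, Σy = 218, Σxy = 6849, Σx² = 7669
Sxx = Σx² − (Σx)²/n = 7669 − 6786.125 = 882.875
Sxy = Σxy − (Σx)(Σy)/n = 6849 − 6349.25 = 499.75
b = Sxy/Sxx = 499.75/882.875 = 0.566048
a = ȳ − b·x̄ = 27.25 − 0.566048·29.125 = 10.763840
Set a + b·x = 23.4: x = (23.4 − 10.763840) / 0.566048 = 22.323462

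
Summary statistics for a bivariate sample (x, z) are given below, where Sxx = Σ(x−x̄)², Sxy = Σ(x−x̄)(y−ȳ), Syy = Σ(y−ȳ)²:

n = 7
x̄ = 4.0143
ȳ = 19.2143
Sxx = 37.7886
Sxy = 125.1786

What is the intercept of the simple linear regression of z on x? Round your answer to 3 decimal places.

b = Sxy/Sxx = 125.1786/37.7886 = 3.312602
a = ȳ − b·x̄ = 19.2143 − 3.312602·4.0143 = 5.916521

5.917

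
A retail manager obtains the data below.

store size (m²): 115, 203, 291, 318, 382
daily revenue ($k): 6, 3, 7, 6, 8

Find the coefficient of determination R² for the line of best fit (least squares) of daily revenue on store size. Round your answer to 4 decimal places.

0.3269

n = 5, Σx = 1309, Σy = 30, Σxy = 8300, Σx² = 386163, Σy² = 194
Sxx = Σx² − (Σx)²/n = 386163 − 342696.2 = 43466.8
Sxy = Σxy − (Σx)(Σy)/n = 8300 − 7854 = 446
Syy = Σy² − (Σy)²/n = 194 − 180 = 14
R² = Sxy²/(Sxx·Syy) = (446)²/(43466.8·14) = 0.326877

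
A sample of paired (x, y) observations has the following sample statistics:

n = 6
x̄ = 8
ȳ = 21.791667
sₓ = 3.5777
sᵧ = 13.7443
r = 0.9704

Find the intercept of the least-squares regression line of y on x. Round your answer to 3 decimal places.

-8.032

b = r · sᵧ/sₓ = 0.9704 · 13.7443/3.5777 = 3.727945
a = ȳ − b·x̄ = 21.791667 − 3.727945·8 = -8.031893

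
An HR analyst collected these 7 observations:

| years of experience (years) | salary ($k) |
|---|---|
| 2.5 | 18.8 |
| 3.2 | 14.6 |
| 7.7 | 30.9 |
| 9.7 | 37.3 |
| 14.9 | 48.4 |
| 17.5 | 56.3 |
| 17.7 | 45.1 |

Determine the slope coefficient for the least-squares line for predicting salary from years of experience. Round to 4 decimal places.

n = 7, Σx = 73.2, Σy = 251.4, Σxy = 3198.14, Σx² = 1011.42
Sxx = Σx² − (Σx)²/n = 1011.42 − 765.462857 = 245.957143
Sxy = Σxy − (Σx)(Σy)/n = 3198.14 − 2628.925714 = 569.214286
b = Sxy/Sxx = 569.214286/245.957143 = 2.314282

2.3143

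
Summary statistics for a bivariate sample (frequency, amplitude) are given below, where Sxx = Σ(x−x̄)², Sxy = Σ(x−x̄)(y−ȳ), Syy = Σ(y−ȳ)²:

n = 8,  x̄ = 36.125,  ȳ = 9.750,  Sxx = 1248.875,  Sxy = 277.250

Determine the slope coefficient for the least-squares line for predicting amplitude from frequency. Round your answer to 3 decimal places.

b = Sxy/Sxx = 277.25/1248.875 = 0.222000

0.222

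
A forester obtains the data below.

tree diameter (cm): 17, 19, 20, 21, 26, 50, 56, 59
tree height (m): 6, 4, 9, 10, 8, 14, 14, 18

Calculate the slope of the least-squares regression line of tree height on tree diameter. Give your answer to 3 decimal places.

n = 8, Σx = 268, Σy = 83, Σxy = 3322, Σx² = 11284
Sxx = Σx² − (Σx)²/n = 11284 − 8978 = 2306
Sxy = Σxy − (Σx)(Σy)/n = 3322 − 2780.5 = 541.5
b = Sxy/Sxx = 541.5/2306 = 0.234822

0.235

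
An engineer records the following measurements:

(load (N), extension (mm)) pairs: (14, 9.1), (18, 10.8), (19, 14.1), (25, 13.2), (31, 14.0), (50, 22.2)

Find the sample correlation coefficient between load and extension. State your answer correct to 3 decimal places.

0.950

n = 6, Σx = 157, Σy = 83.4, Σxy = 2463.7, Σx² = 4967, Σy² = 1261.34
Sxx = Σx² − (Σx)²/n = 4967 − 4108.166667 = 858.833333
Sxy = Σxy − (Σx)(Σy)/n = 2463.7 − 2182.3 = 281.4
Syy = Σy² − (Σy)²/n = 1261.34 − 1159.26 = 102.08
r = Sxy/√(Sxx·Syy) = 281.4/√(87669.706667) = 281.4/296.090707 = 0.950384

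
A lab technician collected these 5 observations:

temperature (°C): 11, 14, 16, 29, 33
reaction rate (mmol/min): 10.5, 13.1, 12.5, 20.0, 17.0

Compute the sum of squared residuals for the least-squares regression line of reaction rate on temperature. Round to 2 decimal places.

11.26

n = 5, Σx = 103, Σy = 73.1, Σxy = 1639.9, Σx² = 2503, Σy² = 1127.11
Sxx = Σx² − (Σx)²/n = 2503 − 2121.8 = 381.2
Sxy = Σxy − (Σx)(Σy)/n = 1639.9 − 1505.86 = 134.04
Syy = Σy² − (Σy)²/n = 1127.11 − 1068.722 = 58.388
b = Sxy/Sxx = 134.04/381.2 = 0.351626
SSE = Syy − b·Sxy = 58.388 − 0.351626·134.04 = 11.255992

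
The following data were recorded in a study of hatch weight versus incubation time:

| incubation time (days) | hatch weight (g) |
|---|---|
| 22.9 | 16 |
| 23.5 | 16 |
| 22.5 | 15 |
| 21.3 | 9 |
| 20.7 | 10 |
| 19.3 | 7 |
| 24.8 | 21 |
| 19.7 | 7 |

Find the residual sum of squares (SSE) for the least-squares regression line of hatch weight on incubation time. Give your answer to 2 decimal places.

8.17

n = 8, Σx = 174.7, Σy = 101, Σxy = 2272.4, Σx² = 3840.71, Σy² = 1457
Sxx = Σx² − (Σx)²/n = 3840.71 − 3815.01125 = 25.69875
Sxy = Σxy − (Σx)(Σy)/n = 2272.4 − 2205.5875 = 66.8125
Syy = Σy² − (Σy)²/n = 1457 − 1275.125 = 181.875
b = Sxy/Sxx = 66.8125/25.69875 = 2.599835
SSE = Syy − b·Sxy = 181.875 − 2.599835·66.8125 = 8.173549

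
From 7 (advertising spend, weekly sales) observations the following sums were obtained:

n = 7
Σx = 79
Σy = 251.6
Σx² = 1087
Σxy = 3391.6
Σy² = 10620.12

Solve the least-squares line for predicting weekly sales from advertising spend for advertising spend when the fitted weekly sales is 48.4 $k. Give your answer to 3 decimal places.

15.695

Sxx = Σx² − (Σx)²/n = 1087 − 891.571429 = 195.428571
Sxy = Σxy − (Σx)(Σy)/n = 3391.6 − 2839.485714 = 552.114286
b = Sxy/Sxx = 552.114286/195.428571 = 2.825146
a = ȳ − b·x̄ = 35.942857 − 2.825146·11.285714 = 4.059064
Set a + b·x = 48.4: x = (48.4 − 4.059064) / 2.825146 = 15.695094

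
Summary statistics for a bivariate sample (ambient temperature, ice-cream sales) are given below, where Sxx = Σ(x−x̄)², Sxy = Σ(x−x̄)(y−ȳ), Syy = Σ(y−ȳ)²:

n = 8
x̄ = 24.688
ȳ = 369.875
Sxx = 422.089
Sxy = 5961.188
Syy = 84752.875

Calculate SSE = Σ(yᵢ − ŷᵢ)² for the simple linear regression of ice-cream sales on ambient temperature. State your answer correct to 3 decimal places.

b = Sxy/Sxx = 5961.188/422.089 = 14.123059
SSE = Syy − b·Sxy = 84752.875 − 14.123059·5961.188 = 562.663051

562.663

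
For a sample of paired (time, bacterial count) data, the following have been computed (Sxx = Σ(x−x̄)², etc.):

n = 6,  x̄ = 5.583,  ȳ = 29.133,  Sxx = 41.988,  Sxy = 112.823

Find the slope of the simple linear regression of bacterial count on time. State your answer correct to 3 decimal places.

2.687

b = Sxy/Sxx = 112.823/41.988 = 2.687030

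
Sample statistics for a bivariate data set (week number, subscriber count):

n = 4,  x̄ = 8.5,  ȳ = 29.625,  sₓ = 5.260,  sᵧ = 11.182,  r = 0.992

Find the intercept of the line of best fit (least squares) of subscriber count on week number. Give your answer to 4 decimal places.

11.6998

b = r · sᵧ/sₓ = 0.992 · 11.182/5.26 = 2.108849
a = ȳ − b·x̄ = 29.625 − 2.108849·8.5 = 11.699786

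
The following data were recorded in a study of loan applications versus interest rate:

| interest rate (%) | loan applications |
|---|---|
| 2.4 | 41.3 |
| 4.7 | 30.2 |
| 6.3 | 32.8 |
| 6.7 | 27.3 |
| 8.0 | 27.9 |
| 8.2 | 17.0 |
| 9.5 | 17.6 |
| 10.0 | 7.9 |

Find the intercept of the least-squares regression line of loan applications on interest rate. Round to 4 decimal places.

51.6962

n = 8, Σx = 55.8, Σy = 202, Σxy = 1239.41, Σx² = 433.92
Sxx = Σx² − (Σx)²/n = 433.92 − 389.205 = 44.715
Sxy = Σxy − (Σx)(Σy)/n = 1239.41 − 1408.95 = -169.54
b = Sxy/Sxx = -169.54/44.715 = -3.791569
a = ȳ − b·x̄ = 25.25 − (-3.791569)·6.975 = 51.696193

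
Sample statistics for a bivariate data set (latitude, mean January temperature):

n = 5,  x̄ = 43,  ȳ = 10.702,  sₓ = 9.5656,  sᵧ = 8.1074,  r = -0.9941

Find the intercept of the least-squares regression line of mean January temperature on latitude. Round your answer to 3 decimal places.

b = r · sᵧ/sₓ = -0.9941 · 8.1074/9.5656 = -0.842557
a = ȳ − b·x̄ = 10.702 − (-0.842557)·43 = 46.931965

46.932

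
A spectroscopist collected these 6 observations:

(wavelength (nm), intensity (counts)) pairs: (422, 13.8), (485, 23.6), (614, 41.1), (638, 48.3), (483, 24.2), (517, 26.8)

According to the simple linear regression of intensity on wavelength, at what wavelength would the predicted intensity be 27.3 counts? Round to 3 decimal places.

n = 6, Σx = 3159, Σy = 177.8, Σxy = 98864.6, Σx² = 1697927
Sxx = Σx² − (Σx)²/n = 1697927 − 1663213.5 = 34713.5
Sxy = Σxy − (Σx)(Σy)/n = 98864.6 − 93611.7 = 5252.9
b = Sxy/Sxx = 5252.9/34713.5 = 0.151322
a = ȳ − b·x̄ = 29.633333 − 0.151322·526.5 = -50.037453
Set a + b·x = 27.3: x = (27.3 − (-50.037453)) / 0.151322 = 511.080295

511.080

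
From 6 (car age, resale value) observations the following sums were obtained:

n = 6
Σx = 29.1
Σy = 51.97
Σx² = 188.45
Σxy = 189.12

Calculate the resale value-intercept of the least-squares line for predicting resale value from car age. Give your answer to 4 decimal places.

Sxx = Σx² − (Σx)²/n = 188.45 − 141.135 = 47.315
Sxy = Σxy − (Σx)(Σy)/n = 189.12 − 252.0545 = -62.9345
b = Sxy/Sxx = -62.9345/47.315 = -1.330117
a = ȳ − b·x̄ = 8.661667 − (-1.330117)·4.85 = 15.112736

15.1127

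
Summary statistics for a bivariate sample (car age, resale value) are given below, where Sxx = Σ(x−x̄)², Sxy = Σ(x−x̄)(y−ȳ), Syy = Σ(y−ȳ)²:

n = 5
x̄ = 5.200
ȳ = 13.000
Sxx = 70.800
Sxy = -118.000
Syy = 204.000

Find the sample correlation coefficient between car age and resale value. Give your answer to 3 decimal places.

r = Sxy/√(Sxx·Syy) = -118/√(14443.2) = -118/120.179865 = -0.981862

-0.982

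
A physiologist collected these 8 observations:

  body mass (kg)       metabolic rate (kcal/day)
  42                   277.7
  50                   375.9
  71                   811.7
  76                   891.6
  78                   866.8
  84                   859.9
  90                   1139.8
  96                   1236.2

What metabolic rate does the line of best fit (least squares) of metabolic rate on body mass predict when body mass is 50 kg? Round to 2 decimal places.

400.06

n = 8, Σx = 587, Σy = 6459.6, Σxy = 516949.9, Σx² = 45537
Sxx = Σx² − (Σx)²/n = 45537 − 43071.125 = 2465.875
Sxy = Σxy − (Σx)(Σy)/n = 516949.9 − 473973.15 = 42976.75
b = Sxy/Sxx = 42976.75/2465.875 = 17.428600
a = ȳ − b·x̄ = 807.45 − 17.428600·73.375 = -471.373554
ŷ(50) = a + b·50 = -471.373554 + 17.428600·50 = 400.056466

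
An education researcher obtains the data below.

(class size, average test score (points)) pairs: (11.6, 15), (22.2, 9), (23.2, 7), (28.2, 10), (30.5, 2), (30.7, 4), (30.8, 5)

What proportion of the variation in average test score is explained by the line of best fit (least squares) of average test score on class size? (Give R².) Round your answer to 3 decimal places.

0.762

n = 7, Σx = 177.2, Σy = 52, Σxy = 1156, Σx² = 4782.26, Σy² = 500
Sxx = Σx² − (Σx)²/n = 4782.26 − 4485.691429 = 296.568571
Sxy = Σxy − (Σx)(Σy)/n = 1156 − 1316.342857 = -160.342857
Syy = Σy² − (Σy)²/n = 500 − 386.285714 = 113.714286
R² = Sxy²/(Sxx·Syy) = (-160.342857)²/(296.568571·113.714286) = 0.762358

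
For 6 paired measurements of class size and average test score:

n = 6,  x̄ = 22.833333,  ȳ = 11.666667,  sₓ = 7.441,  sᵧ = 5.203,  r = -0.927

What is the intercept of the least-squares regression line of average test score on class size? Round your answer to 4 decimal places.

b = r · sᵧ/sₓ = -0.927 · 5.203/7.441 = -0.648190
a = ȳ − b·x̄ = 11.666667 − (-0.648190)·22.833333 = 26.467003

26.4670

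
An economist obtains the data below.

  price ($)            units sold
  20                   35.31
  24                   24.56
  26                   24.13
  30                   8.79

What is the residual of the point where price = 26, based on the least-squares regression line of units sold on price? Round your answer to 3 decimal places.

n = 4, Σx = 100, Σy = 92.79, Σxy = 2186.72, Σx² = 2552
Sxx = Σx² − (Σx)²/n = 2552 − 2500 = 52
Sxy = Σxy − (Σx)(Σy)/n = 2186.72 − 2319.75 = -133.03
b = Sxy/Sxx = -133.03/52 = -2.558269
a = ȳ − b·x̄ = 23.1975 − (-2.558269)·25 = 87.154231
ŷ(26) = 87.154231 + (-2.558269)·26 = 20.639231
residual = y − ŷ = 24.13 − 20.639231 = 3.490769

3.491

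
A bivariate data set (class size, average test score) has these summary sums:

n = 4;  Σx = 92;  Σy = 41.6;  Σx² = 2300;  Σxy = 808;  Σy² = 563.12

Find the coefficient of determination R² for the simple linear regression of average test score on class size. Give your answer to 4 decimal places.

Sxx = Σx² − (Σx)²/n = 2300 − 2116 = 184
Sxy = Σxy − (Σx)(Σy)/n = 808 − 956.8 = -148.8
Syy = Σy² − (Σy)²/n = 563.12 − 432.64 = 130.48
R² = Sxy²/(Sxx·Syy) = (-148.8)²/(184·130.48) = 0.922240

0.9222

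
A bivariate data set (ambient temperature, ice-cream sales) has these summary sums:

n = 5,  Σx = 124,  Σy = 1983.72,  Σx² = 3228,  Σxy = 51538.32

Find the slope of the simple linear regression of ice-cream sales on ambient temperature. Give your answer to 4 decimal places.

15.3276

Sxx = Σx² − (Σx)²/n = 3228 − 3075.2 = 152.8
Sxy = Σxy − (Σx)(Σy)/n = 51538.32 − 49196.256 = 2342.064
b = Sxy/Sxx = 2342.064/152.8 = 15.327644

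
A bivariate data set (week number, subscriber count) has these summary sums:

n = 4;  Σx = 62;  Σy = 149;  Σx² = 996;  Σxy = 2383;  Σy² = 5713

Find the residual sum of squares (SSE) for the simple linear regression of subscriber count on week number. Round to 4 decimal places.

Sxx = Σx² − (Σx)²/n = 996 − 961 = 35
Sxy = Σxy − (Σx)(Σy)/n = 2383 − 2309.5 = 73.5
Syy = Σy² − (Σy)²/n = 5713 − 5550.25 = 162.75
b = Sxy/Sxx = 73.5/35 = 2.1
SSE = Syy − b·Sxy = 162.75 − 2.1·73.5 = 8.4

8.4000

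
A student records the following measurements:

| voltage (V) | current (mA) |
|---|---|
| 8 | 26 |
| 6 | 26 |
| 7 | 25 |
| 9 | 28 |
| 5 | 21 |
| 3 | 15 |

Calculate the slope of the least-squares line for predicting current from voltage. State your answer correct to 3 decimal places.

2.057

n = 6, Σx = 38, Σy = 141, Σxy = 941, Σx² = 264
Sxx = Σx² − (Σx)²/n = 264 − 240.666667 = 23.333333
Sxy = Σxy − (Σx)(Σy)/n = 941 − 893 = 48
b = Sxy/Sxx = 48/23.333333 = 2.057143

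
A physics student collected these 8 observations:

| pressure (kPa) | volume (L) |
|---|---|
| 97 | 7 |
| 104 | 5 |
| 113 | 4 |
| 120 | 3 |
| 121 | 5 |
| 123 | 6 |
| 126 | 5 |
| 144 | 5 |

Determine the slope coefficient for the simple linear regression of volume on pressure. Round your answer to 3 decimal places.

-0.025

n = 8, Σx = 948, Σy = 40, Σxy = 4704, Σx² = 113776
Sxx = Σx² − (Σx)²/n = 113776 − 112338 = 1438
Sxy = Σxy − (Σx)(Σy)/n = 4704 − 4740 = -36
b = Sxy/Sxx = -36/1438 = -0.025035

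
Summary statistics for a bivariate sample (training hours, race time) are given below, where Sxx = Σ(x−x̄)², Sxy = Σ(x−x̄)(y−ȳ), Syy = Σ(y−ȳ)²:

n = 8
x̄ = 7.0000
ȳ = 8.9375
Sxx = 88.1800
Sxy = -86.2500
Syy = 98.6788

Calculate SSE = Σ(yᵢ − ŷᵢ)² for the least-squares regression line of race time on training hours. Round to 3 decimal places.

b = Sxy/Sxx = -86.25/88.18 = -0.978113
SSE = Syy − b·Sxy = 98.6788 − (-0.978113)·(-86.25) = 14.316558

14.317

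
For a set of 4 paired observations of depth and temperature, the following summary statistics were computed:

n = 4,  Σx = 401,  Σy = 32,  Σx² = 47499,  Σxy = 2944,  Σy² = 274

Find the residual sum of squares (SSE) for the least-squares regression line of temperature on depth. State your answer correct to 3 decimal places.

Sxx = Σx² − (Σx)²/n = 47499 − 40200.25 = 7298.75
Sxy = Σxy − (Σx)(Σy)/n = 2944 − 3208 = -264
Syy = Σy² − (Σy)²/n = 274 − 256 = 18
b = Sxy/Sxx = -264/7298.75 = -0.036171
SSE = Syy − b·Sxy = 18 − (-0.036171)·(-264) = 8.450968

8.451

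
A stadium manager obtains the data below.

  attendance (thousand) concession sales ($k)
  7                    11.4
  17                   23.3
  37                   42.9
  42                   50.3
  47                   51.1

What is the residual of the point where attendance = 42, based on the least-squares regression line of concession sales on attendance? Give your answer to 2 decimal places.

n = 5, Σx = 150, Σy = 179, Σxy = 6577.5, Σx² = 5680
Sxx = Σx² − (Σx)²/n = 5680 − 4500 = 1180
Sxy = Σxy − (Σx)(Σy)/n = 6577.5 − 5370 = 1207.5
b = Sxy/Sxx = 1207.5/1180 = 1.023305
a = ȳ − b·x̄ = 35.8 − 1.023305·30 = 5.100847
ŷ(42) = 5.100847 + 1.023305·42 = 48.079661
residual = y − ŷ = 50.3 − 48.079661 = 2.220339

2.22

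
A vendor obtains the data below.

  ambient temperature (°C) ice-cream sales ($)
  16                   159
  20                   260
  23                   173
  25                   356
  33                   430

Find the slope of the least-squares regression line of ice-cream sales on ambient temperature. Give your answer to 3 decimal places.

15.929

n = 5, Σx = 117, Σy = 1378, Σxy = 34813, Σx² = 2899
Sxx = Σx² − (Σx)²/n = 2899 − 2737.8 = 161.2
Sxy = Σxy − (Σx)(Σy)/n = 34813 − 32245.2 = 2567.8
b = Sxy/Sxx = 2567.8/161.2 = 15.929280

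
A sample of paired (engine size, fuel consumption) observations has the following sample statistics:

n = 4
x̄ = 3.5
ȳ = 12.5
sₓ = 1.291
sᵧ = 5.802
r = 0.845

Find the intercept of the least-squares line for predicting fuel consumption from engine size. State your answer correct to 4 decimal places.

b = r · sᵧ/sₓ = 0.845 · 5.802/1.291 = 3.797591
a = ȳ − b·x̄ = 12.5 − 3.797591·3.5 = -0.791569

-0.7916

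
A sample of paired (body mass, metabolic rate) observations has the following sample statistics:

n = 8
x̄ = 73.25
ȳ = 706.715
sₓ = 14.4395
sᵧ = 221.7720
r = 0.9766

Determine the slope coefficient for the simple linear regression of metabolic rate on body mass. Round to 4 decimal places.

14.9993

b = r · sᵧ/sₓ = 0.9766 · 221.772/14.4395 = 14.999310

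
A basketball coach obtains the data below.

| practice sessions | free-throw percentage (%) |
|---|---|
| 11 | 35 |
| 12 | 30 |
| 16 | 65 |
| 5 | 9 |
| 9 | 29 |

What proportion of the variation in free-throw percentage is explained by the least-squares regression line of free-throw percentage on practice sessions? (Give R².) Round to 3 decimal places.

0.907

n = 5, Σx = 53, Σy = 168, Σxy = 2091, Σx² = 627, Σy² = 7272
Sxx = Σx² − (Σx)²/n = 627 − 561.8 = 65.2
Sxy = Σxy − (Σx)(Σy)/n = 2091 − 1780.8 = 310.2
Syy = Σy² − (Σy)²/n = 7272 − 5644.8 = 1627.2
R² = Sxy²/(Sxx·Syy) = (310.2)²/(65.2·1627.2) = 0.906974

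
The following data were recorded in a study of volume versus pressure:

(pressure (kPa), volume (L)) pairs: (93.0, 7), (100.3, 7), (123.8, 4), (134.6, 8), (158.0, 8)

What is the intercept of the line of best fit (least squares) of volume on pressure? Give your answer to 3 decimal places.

n = 5, Σx = 609.7, Σy = 34, Σxy = 4189.1, Σx² = 77116.69
Sxx = Σx² − (Σx)²/n = 77116.69 − 74346.818 = 2769.872
Sxy = Σxy − (Σx)(Σy)/n = 4189.1 − 4145.96 = 43.14
b = Sxy/Sxx = 43.14/2769.872 = 0.015575
a = ȳ − b·x̄ = 6.8 − 0.015575·121.94 = 4.900818

4.901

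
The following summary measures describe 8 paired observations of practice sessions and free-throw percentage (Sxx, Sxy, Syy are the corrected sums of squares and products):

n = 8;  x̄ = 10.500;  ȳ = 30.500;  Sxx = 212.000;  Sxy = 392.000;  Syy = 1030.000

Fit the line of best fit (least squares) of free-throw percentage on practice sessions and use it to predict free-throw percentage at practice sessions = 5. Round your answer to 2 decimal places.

20.33

b = Sxy/Sxx = 392/212 = 1.849057
a = ȳ − b·x̄ = 30.5 − 1.849057·10.5 = 11.084906
ŷ(5) = a + b·5 = 11.084906 + 1.849057·5 = 20.330189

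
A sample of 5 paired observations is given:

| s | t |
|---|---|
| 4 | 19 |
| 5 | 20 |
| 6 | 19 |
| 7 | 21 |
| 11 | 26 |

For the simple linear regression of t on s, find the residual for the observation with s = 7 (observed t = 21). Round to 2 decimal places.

-0.41

n = 5, Σx = 33, Σy = 105, Σxy = 723, Σx² = 247
Sxx = Σx² − (Σx)²/n = 247 − 217.8 = 29.2
Sxy = Σxy − (Σx)(Σy)/n = 723 − 693 = 30
b = Sxy/Sxx = 30/29.2 = 1.027397
a = ȳ − b·x̄ = 21 − 1.027397·6.6 = 14.219178
ŷ(7) = 14.219178 + 1.027397·7 = 21.410959
residual = y − ŷ = 21 − 21.410959 = -0.410959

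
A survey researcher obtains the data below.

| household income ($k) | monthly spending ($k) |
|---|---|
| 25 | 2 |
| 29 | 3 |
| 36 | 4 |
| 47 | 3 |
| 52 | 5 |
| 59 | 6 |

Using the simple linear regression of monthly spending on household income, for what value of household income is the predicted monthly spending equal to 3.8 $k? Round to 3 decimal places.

n = 6, Σx = 248, Σy = 23, Σxy = 1036, Σx² = 11156
Sxx = Σx² − (Σx)²/n = 11156 − 10250.666667 = 905.333333
Sxy = Σxy − (Σx)(Σy)/n = 1036 − 950.666667 = 85.333333
b = Sxy/Sxx = 85.333333/905.333333 = 0.094256
a = ȳ − b·x̄ = 3.833333 − 0.094256·41.333333 = -0.062592
Set a + b·x = 3.8: x = (3.8 − (-0.062592)) / 0.094256 = 40.979687

40.980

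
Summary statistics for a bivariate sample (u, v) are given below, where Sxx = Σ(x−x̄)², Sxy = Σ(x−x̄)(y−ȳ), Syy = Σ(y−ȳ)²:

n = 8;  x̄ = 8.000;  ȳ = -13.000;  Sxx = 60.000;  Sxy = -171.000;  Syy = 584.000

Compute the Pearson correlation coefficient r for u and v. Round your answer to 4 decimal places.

-0.9135

r = Sxy/√(Sxx·Syy) = -171/√(35040) = -171/187.189743 = -0.913512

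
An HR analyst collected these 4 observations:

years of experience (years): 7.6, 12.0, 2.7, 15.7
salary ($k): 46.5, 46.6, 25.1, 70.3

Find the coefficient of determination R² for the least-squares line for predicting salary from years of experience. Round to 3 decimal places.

n = 4, Σx = 38, Σy = 188.5, Σxy = 2084.08, Σx² = 455.54, Σy² = 9905.91
Sxx = Σx² − (Σx)²/n = 455.54 − 361 = 94.54
Sxy = Σxy − (Σx)(Σy)/n = 2084.08 − 1790.75 = 293.33
Syy = Σy² − (Σy)²/n = 9905.91 − 8883.0625 = 1022.8475
R² = Sxy²/(Sxx·Syy) = (293.33)²/(94.54·1022.8475) = 0.889788

0.890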